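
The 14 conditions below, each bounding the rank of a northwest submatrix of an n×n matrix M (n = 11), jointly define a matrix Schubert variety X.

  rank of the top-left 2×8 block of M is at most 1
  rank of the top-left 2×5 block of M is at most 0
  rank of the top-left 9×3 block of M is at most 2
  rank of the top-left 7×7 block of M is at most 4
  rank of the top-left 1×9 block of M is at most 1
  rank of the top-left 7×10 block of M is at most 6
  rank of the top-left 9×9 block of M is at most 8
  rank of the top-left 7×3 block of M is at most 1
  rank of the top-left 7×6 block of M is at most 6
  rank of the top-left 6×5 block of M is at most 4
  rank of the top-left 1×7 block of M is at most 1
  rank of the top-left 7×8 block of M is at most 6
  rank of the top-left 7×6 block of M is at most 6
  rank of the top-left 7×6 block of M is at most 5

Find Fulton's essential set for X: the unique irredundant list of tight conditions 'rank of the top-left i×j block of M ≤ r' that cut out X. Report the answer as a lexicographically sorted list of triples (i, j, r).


Reconstructing r_w from the 14 given conditions:

  R[1]: 0  0  0  0  0  1  1  1  1  1  1
  R[2]: 0  0  0  0  0  1  1  1  2  2  2
  R[3]: 1  1  1  1  1  2  2  2  3  3  3
  R[4]: 1  1  1  2  2  3  3  3  4  4  4
  R[5]: 1  1  1  2  3  4  4  4  5  5  5
  R[6]: 1  1  1  2  3  4  4  5  6  6  6
  R[7]: 1  1  1  2  3  4  4  5  6  6  7
  R[8]: 1  2  2  3  4  5  5  6  7  7  8
  R[9]: 1  2  2  3  4  5  6  7  8  8  9
  R[10]: 1  2  3  4  5  6  7  8  9  9  10
  R[11]: 1  2  3  4  5  6  7  8  9  10  11

the unique w with this rank table is (6, 9, 1, 4, 5, 8, 11, 2, 7, 3, 10).

|D(w)|=24, |Ess(w)|=6:

[(2, 5, 0), (2, 8, 1), (7, 3, 1), (7, 7, 4), (7, 10, 6), (9, 3, 2)]


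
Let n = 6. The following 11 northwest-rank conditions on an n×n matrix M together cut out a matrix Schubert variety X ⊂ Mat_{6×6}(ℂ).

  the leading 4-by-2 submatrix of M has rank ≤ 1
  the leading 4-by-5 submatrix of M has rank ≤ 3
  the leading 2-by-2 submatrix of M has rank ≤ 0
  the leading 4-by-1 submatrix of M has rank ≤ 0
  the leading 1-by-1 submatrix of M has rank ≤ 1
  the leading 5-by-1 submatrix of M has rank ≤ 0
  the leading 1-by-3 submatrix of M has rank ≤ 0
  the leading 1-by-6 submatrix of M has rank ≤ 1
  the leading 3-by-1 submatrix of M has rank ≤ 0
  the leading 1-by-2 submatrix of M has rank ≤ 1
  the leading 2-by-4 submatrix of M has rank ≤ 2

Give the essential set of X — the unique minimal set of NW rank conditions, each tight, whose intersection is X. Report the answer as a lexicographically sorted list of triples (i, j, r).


Propagating the 11 rank bounds to every northwest block:

  i=1: 0 0 0 1 1 1
  i=2: 0 0 1 2 2 2
  i=3: 0 1 2 3 3 3
  i=4: 0 1 2 3 3 4
  i=5: 0 1 2 3 4 5
  i=6: 1 2 3 4 5 6

hence w(1..6) = (4, 3, 2, 6, 5, 1).

Rothe diagram D(w) (9 cells), 4 SE-corners (essential conditions):

[(1, 3, 0), (2, 2, 0), (4, 5, 3), (5, 1, 0)]


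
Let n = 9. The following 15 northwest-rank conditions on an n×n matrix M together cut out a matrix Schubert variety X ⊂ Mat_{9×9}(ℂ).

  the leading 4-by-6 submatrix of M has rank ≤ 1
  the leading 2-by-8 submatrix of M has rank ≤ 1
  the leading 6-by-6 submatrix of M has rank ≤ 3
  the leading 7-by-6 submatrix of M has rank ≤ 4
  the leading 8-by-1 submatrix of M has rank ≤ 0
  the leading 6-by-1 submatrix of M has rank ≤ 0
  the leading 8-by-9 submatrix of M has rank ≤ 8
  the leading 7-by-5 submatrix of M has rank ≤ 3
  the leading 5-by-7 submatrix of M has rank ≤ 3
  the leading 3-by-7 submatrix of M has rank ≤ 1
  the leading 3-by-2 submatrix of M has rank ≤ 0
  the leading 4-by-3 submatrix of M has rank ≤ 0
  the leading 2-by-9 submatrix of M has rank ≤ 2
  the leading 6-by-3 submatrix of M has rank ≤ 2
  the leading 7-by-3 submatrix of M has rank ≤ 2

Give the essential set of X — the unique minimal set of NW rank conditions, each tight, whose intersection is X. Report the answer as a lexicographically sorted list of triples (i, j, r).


Rank table r_w(9×9) implied by the 15 constraints:

  i=1: 0 0 0 1 1 1 1 1 1
  i=2: 0 0 0 1 1 1 1 1 2
  i=3: 0 0 0 1 1 1 1 2 3
  i=4: 0 0 0 1 1 1 2 3 4
  i=5: 0 1 1 2 2 2 3 4 5
  i=6: 0 1 2 3 3 3 4 5 6
  i=7: 0 1 2 3 3 4 5 6 7
  i=8: 0 1 2 3 4 5 6 7 8
  i=9: 1 2 3 4 5 6 7 8 9

hence w(1..9) = (4, 9, 8, 7, 2, 3, 6, 5, 1).

ℓ(w)=26; the 6 essential cells (i,j,r):

[(2, 8, 1), (3, 7, 1), (4, 3, 0), (4, 6, 1), (7, 5, 3), (8, 1, 0)]


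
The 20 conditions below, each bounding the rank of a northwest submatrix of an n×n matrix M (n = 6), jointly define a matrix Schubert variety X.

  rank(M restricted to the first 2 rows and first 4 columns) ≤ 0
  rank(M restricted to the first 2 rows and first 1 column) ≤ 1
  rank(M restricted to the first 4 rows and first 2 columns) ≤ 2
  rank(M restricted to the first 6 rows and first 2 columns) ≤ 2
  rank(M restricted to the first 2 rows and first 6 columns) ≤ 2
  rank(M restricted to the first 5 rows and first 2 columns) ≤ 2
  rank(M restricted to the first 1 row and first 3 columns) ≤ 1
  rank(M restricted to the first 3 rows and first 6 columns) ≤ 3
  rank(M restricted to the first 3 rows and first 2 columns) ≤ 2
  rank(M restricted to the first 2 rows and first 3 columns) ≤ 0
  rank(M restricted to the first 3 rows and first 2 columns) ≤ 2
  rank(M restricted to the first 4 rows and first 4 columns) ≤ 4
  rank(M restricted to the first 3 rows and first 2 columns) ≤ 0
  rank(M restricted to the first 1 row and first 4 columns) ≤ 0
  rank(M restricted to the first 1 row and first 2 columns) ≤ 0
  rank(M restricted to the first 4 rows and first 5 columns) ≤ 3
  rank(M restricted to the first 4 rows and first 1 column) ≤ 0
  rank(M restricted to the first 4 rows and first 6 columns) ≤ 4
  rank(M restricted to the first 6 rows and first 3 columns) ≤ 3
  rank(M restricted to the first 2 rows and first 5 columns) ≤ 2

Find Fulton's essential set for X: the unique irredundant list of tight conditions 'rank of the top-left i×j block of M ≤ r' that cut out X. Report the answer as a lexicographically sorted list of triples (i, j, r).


Computing R[i][j] = min implied NW-rank bound (n=6, 20 conditions):

  i=1: 0 0 0 0 1 1
  i=2: 0 0 0 0 1 2
  i=3: 0 0 1 1 2 3
  i=4: 0 1 2 2 3 4
  i=5: 1 2 3 3 4 5
  i=6: 1 2 3 4 5 6

the unique w with this rank table is (5, 6, 3, 2, 1, 4).

ℓ(w)=11; the 3 essential cells (i,j,r):

[(2, 4, 0), (3, 2, 0), (4, 1, 0)]


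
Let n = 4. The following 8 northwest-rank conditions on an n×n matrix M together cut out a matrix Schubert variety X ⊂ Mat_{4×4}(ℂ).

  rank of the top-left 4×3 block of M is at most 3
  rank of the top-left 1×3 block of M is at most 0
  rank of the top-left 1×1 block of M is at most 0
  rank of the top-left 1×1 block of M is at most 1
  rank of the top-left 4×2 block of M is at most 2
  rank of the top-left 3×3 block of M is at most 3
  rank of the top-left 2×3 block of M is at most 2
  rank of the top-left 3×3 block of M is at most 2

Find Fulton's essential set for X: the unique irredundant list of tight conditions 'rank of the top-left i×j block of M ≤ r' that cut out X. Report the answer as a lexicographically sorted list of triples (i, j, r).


Propagating the 8 rank bounds to every northwest block:

  row 1: 0, 0, 0, 1
  row 2: 1, 1, 1, 2
  row 3: 1, 2, 2, 3
  row 4: 1, 2, 3, 4

reading off 1-entries of Δ²R: w = (4, 1, 2, 3).

ℓ(w)=3; the 1 essential cell (i,j,r):

[(1, 3, 0)]


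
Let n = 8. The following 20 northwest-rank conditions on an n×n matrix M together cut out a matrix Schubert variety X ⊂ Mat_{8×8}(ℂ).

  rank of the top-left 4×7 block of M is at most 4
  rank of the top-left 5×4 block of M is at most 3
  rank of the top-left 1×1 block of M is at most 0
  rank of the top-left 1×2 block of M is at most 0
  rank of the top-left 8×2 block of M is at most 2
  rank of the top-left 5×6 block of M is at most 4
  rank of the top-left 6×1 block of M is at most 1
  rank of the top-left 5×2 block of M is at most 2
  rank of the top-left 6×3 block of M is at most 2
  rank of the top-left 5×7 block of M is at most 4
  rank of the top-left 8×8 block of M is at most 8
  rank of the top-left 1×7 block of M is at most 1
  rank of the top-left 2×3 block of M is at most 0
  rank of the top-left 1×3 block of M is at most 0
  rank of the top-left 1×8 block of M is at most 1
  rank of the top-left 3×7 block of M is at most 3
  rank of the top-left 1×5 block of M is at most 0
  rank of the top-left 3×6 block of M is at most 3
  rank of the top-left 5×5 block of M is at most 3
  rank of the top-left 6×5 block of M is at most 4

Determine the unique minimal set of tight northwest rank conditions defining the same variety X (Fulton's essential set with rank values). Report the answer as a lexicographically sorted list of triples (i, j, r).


The tightest implied rank at each (i,j), from the 20 conditions:

  i=1: 0 0 0 0 0 1 1 1
  i=2: 0 0 0 1 1 2 2 2
  i=3: 1 1 1 2 2 3 3 3
  i=4: 1 2 2 3 3 4 4 4
  i=5: 1 2 2 3 3 4 4 5
  i=6: 1 2 2 3 4 5 5 6
  i=7: 1 2 3 4 5 6 6 7
  i=8: 1 2 3 4 5 6 7 8

the unique w with this rank table is (6, 4, 1, 2, 8, 5, 3, 7).

ℓ(w)=12; the 5 essential cells (i,j,r):

[(1, 5, 0), (2, 3, 0), (5, 5, 3), (5, 7, 4), (6, 3, 2)]


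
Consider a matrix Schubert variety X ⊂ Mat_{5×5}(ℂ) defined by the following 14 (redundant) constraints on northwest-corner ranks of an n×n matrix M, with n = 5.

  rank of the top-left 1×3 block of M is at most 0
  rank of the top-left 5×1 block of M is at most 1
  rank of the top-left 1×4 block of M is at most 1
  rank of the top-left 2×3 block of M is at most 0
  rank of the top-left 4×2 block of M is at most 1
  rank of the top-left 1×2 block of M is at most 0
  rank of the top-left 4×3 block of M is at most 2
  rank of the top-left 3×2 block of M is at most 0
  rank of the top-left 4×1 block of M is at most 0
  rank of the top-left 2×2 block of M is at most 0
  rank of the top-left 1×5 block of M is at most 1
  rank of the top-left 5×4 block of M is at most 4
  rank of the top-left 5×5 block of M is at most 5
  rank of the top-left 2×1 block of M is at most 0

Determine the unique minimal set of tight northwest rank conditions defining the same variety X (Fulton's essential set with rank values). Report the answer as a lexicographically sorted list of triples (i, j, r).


Computing R[i][j] = min implied NW-rank bound (n=5, 14 conditions):

  0 0 0 1 1
  0 0 0 1 2
  0 0 1 2 3
  0 1 2 3 4
  1 2 3 4 5

hence w(1..5) = (4, 5, 3, 2, 1).

3 SE-corners of the 9-cell Rothe diagram give Ess(w):

[(2, 3, 0), (3, 2, 0), (4, 1, 0)]


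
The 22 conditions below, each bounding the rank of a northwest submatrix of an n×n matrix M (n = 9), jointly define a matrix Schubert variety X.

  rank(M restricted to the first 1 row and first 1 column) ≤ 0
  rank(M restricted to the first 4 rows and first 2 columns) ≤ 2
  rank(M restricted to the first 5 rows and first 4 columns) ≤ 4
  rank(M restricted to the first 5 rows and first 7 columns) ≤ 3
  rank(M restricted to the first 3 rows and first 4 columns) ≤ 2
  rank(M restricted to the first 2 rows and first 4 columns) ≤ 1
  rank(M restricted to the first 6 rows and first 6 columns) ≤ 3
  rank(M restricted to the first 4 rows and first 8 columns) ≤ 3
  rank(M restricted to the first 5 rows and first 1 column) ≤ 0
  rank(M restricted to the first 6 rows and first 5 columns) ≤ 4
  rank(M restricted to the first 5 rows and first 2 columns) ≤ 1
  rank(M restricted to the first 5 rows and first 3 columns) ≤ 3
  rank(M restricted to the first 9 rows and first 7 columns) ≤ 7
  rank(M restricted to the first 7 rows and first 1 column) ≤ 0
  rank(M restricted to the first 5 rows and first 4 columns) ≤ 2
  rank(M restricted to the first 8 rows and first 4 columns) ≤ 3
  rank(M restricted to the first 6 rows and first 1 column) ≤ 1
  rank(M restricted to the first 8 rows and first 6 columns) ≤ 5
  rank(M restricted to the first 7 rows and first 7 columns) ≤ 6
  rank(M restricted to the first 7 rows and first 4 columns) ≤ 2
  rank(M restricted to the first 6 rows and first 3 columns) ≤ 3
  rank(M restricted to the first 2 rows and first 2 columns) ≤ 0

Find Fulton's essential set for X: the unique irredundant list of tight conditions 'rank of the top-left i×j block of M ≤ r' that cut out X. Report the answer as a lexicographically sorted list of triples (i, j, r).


Rank table r_w(9×9) implied by the 22 constraints:

  0  0  1  1  1  1  1  1  1
  0  0  1  1  2  2  2  2  2
  0  1  2  2  3  3  3  3  3
  0  1  2  2  3  3  3  3  4
  0  1  2  2  3  3  3  4  5
  0  1  2  2  3  3  4  5  6
  0  1  2  2  3  4  5  6  7
  1  2  3  3  4  5  6  7  8
  1  2  3  4  5  6  7  8  9

second differences of R give the permutation w = (3, 5, 2, 9, 8, 7, 6, 1, 4).

D(w) has 20 cells with 7 SE-corners; essential set:

[(2, 2, 0), (2, 4, 1), (4, 8, 3), (5, 7, 3), (6, 6, 3), (7, 1, 0), (7, 4, 2)]


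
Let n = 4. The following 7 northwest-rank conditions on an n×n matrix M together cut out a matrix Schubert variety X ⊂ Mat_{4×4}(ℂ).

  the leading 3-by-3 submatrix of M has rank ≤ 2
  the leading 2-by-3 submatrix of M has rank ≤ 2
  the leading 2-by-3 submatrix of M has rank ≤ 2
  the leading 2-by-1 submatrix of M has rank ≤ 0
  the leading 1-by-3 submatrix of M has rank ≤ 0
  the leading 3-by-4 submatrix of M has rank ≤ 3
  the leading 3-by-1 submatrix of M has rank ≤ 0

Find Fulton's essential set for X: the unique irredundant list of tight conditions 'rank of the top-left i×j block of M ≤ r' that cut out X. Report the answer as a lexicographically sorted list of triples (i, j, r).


Propagating the 7 rank bounds to every northwest block:

  R[1]: 0  0  0  1
  R[2]: 0  1  1  2
  R[3]: 0  1  2  3
  R[4]: 1  2  3  4

reading off 1-entries of Δ²R: w = (4, 2, 3, 1).

D(w) has 5 cells with 2 SE-corners; essential set:

[(1, 3, 0), (3, 1, 0)]


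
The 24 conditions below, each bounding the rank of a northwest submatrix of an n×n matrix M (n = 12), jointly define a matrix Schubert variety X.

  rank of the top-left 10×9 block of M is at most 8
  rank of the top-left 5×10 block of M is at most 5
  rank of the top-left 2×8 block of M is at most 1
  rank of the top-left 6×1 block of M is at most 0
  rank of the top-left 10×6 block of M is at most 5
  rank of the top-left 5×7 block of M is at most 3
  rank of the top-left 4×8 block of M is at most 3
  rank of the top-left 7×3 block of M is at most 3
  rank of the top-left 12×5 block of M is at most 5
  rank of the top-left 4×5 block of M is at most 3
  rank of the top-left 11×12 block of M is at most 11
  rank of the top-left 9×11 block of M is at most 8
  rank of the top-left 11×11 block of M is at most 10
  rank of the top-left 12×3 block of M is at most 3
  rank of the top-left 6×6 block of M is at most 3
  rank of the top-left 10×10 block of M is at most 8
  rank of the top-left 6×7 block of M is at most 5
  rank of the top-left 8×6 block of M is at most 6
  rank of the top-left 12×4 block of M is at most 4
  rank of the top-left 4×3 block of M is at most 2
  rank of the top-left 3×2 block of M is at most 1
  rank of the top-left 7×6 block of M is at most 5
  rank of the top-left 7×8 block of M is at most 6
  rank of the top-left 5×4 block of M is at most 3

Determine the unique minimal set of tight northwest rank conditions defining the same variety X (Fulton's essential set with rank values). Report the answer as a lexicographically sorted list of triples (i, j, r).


Propagating the 24 rank bounds to every northwest block:

  i=1: 0  1  1  1  1  1  1  1  1  1  1  1
  i=2: 0  1  1  1  1  1  1  1  2  2  2  2
  i=3: 0  1  2  2  2  2  2  2  3  3  3  3
  i=4: 0  1  2  3  3  3  3  3  4  4  4  4
  i=5: 0  1  2  3  3  3  3  4  5  5  5  5
  i=6: 0  1  2  3  3  3  4  5  6  6  6  6
  i=7: 1  2  3  4  4  4  5  6  7  7  7  7
  i=8: 1  2  3  4  5  5  6  7  8  8  8  8
  i=9: 1  2  3  4  5  5  6  7  8  8  8  9
  i=10: 1  2  3  4  5  5  6  7  8  8  9  10
  i=11: 1  2  3  4  5  6  7  8  9  9  10  11
  i=12: 1  2  3  4  5  6  7  8  9  10  11  12

second differences of R give the permutation w = (2, 9, 3, 4, 8, 7, 1, 5, 12, 11, 6, 10).

7 SE-corners of the 22-cell Rothe diagram give Ess(w):

[(2, 8, 1), (5, 7, 3), (6, 1, 0), (6, 6, 3), (9, 11, 8), (10, 6, 5), (10, 10, 8)]


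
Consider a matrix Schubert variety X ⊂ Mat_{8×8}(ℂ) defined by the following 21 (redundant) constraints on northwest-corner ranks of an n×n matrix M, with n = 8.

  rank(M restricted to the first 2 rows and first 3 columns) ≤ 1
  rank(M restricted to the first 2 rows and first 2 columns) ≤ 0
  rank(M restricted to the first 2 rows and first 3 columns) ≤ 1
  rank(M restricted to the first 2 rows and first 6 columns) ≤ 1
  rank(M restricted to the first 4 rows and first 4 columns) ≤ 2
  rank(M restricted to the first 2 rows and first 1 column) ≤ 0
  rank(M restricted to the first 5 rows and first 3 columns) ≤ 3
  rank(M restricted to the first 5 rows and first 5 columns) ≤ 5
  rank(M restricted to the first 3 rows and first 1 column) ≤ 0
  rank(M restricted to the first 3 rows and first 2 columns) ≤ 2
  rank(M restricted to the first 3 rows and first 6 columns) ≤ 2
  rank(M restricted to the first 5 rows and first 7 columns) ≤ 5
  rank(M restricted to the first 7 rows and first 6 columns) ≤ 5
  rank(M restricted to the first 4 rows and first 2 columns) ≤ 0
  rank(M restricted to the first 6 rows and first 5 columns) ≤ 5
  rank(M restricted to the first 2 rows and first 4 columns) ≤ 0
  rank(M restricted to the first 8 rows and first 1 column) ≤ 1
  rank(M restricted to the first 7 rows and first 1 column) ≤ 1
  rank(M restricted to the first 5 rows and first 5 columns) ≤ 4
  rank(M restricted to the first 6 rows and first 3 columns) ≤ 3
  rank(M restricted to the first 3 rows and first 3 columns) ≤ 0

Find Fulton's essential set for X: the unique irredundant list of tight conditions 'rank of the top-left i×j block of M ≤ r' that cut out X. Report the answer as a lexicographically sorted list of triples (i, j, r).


Recovering R(i,j) via the rank-extension bound from the 21 conditions:

  i=1: 0  0  0  0  1  1  1  1
  i=2: 0  0  0  0  1  1  2  2
  i=3: 0  0  0  1  2  2  3  3
  i=4: 0  0  1  2  3  3  4  4
  i=5: 1  1  2  3  4  4  5  5
  i=6: 1  2  3  4  5  5  6  6
  i=7: 1  2  3  4  5  5  6  7
  i=8: 1  2  3  4  5  6  7  8

the unique w with this rank table is (5, 7, 4, 3, 1, 2, 8, 6).

|D(w)|=15, |Ess(w)|=5:

[(2, 4, 0), (2, 6, 1), (3, 3, 0), (4, 2, 0), (7, 6, 5)]


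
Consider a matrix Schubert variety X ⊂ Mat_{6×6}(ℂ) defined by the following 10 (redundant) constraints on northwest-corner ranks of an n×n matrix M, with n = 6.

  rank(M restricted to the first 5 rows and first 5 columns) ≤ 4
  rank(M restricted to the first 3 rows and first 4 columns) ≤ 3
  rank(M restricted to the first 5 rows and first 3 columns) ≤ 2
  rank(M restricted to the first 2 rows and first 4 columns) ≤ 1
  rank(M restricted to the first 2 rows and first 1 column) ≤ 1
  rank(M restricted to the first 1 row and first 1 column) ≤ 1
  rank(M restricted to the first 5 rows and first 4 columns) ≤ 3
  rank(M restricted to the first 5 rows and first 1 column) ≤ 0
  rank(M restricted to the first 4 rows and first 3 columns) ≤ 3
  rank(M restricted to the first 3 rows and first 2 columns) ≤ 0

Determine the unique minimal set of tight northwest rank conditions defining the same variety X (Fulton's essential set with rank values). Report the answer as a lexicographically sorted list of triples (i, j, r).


Rank table r_w(6×6) implied by the 10 constraints:

  i=1: 0  0  1  1  1  1
  i=2: 0  0  1  1  2  2
  i=3: 0  0  1  2  3  3
  i=4: 0  1  2  3  4  4
  i=5: 0  1  2  3  4  5
  i=6: 1  2  3  4  5  6

second differences of R give the permutation w = (3, 5, 4, 2, 6, 1).

3 SE-corners of the 9-cell Rothe diagram give Ess(w):

[(2, 4, 1), (3, 2, 0), (5, 1, 0)]


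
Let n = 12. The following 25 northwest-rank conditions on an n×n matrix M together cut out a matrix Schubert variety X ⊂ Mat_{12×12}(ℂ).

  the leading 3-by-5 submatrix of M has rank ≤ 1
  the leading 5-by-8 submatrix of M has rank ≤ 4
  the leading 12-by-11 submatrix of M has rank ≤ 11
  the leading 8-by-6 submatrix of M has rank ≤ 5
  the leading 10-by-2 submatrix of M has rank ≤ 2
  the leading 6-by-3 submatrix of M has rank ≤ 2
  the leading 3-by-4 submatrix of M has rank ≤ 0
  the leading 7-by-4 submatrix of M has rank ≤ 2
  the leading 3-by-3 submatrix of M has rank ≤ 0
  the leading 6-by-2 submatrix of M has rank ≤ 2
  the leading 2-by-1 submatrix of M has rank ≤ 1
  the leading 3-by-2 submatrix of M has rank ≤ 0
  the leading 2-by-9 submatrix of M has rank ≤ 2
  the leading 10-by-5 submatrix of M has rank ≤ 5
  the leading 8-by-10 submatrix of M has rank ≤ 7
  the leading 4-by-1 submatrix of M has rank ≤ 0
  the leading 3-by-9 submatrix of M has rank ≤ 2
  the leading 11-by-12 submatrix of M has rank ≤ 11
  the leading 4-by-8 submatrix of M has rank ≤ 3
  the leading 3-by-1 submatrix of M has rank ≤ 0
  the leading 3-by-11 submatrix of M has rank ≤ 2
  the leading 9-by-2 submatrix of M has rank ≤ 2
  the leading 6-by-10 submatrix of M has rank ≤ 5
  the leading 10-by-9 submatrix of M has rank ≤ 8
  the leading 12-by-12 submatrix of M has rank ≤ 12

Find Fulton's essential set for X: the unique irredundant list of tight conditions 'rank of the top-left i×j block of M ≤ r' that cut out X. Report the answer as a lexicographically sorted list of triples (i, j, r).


Computing R[i][j] = min implied NW-rank bound (n=12, 25 conditions):

  row 1: 0  0  0  0  1  1  1  1  1  1  1  1
  row 2: 0  0  0  0  1  2  2  2  2  2  2  2
  row 3: 0  0  0  0  1  2  2  2  2  2  2  3
  row 4: 0  1  1  1  2  3  3  3  3  3  3  4
  row 5: 1  2  2  2  3  4  4  4  4  4  4  5
  row 6: 1  2  2  2  3  4  5  5  5  5  5  6
  row 7: 1  2  2  2  3  4  5  6  6  6  6  7
  row 8: 1  2  3  3  4  5  6  7  7  7  7  8
  row 9: 1  2  3  4  5  6  7  8  8  8  8  9
  row 10: 1  2  3  4  5  6  7  8  8  9  9  10
  row 11: 1  2  3  4  5  6  7  8  9  10  10  11
  row 12: 1  2  3  4  5  6  7  8  9  10  11  12

so w = (5, 6, 12, 2, 1, 7, 8, 3, 4, 10, 9, 11).

ℓ(w)=23; the 5 essential cells (i,j,r):

[(3, 4, 0), (3, 11, 2), (4, 1, 0), (7, 4, 2), (10, 9, 8)]


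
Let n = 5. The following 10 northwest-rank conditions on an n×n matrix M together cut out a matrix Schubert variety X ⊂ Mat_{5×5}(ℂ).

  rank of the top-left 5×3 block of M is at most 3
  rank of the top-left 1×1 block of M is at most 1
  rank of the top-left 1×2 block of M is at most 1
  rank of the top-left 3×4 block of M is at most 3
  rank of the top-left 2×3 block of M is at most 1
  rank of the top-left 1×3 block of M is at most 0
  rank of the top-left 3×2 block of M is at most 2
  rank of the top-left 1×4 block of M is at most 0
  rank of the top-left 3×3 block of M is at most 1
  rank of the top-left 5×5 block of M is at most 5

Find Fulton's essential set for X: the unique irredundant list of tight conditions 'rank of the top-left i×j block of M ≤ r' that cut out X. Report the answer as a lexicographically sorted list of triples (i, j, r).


The tightest implied rank at each (i,j), from the 10 conditions:

  R[1]: 0  0  0  0  1
  R[2]: 1  1  1  1  2
  R[3]: 1  1  1  2  3
  R[4]: 1  2  2  3  4
  R[5]: 1  2  3  4  5

hence w(1..5) = (5, 1, 4, 2, 3).

Rothe diagram D(w) (6 cells), 2 SE-corners (essential conditions):

[(1, 4, 0), (3, 3, 1)]


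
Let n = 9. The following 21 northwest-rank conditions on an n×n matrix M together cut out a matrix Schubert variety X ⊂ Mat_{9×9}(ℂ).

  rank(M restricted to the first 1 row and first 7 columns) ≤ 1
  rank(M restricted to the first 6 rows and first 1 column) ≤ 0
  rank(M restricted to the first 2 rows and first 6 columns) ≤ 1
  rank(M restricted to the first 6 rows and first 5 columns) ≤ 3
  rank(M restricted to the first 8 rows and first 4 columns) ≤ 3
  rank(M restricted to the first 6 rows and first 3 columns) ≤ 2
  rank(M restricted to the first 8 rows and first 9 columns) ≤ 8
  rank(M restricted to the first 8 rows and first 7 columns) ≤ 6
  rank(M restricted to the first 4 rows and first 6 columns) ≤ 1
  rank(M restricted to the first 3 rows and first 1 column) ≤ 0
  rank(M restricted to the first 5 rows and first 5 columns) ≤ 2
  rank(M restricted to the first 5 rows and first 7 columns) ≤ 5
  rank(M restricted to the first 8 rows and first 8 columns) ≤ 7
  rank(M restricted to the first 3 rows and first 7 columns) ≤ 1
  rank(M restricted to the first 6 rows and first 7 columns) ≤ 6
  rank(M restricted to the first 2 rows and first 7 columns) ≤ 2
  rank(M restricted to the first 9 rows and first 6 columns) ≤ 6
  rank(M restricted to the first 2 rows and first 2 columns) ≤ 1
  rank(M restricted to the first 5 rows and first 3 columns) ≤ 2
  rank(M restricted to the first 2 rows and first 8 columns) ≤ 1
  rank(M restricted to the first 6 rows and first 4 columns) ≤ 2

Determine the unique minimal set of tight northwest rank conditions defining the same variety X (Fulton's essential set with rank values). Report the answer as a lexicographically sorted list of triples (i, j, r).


Rank table r_w(9×9) implied by the 21 constraints:

  i=1: 0 1 1 1 1 1 1 1 1
  i=2: 0 1 1 1 1 1 1 1 2
  i=3: 0 1 1 1 1 1 1 2 3
  i=4: 0 1 1 1 1 1 2 3 4
  i=5: 0 1 2 2 2 2 3 4 5
  i=6: 0 1 2 2 3 3 4 5 6
  i=7: 1 2 3 3 4 4 5 6 7
  i=8: 1 2 3 3 4 5 6 7 8
  i=9: 1 2 3 4 5 6 7 8 9

second differences of R give the permutation w = (2, 9, 8, 7, 3, 5, 1, 6, 4).

Rothe diagram D(w) (23 cells), 6 SE-corners (essential conditions):

[(2, 8, 1), (3, 7, 1), (4, 6, 1), (6, 1, 0), (6, 4, 2), (8, 4, 3)]


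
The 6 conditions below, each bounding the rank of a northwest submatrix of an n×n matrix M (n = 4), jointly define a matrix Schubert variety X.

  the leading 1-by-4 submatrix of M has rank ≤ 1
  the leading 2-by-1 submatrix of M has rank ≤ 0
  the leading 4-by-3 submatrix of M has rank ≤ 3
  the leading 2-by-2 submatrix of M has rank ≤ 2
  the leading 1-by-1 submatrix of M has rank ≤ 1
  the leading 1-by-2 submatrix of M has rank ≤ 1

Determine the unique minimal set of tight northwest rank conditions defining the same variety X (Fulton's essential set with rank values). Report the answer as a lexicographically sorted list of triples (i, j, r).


Recovering R(i,j) via the rank-extension bound from the 6 conditions:

  0, 1, 1, 1
  0, 1, 2, 2
  1, 2, 3, 3
  1, 2, 3, 4

the unique w with this rank table is (2, 3, 1, 4).

D(w) has 2 cells with 1 SE-corner; essential set:

[(2, 1, 0)]


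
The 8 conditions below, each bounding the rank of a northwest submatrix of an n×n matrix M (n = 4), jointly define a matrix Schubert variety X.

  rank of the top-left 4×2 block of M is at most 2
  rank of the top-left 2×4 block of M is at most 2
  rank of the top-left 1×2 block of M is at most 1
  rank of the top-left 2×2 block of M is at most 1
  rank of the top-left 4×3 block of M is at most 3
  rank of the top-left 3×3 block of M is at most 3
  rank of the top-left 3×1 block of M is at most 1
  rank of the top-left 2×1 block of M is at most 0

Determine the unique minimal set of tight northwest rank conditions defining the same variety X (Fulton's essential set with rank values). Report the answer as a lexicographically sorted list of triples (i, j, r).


Recovering R(i,j) via the rank-extension bound from the 8 conditions:

  row 1: 0 | 1 | 1 | 1
  row 2: 0 | 1 | 2 | 2
  row 3: 1 | 2 | 3 | 3
  row 4: 1 | 2 | 3 | 4

reading off 1-entries of Δ²R: w = (2, 3, 1, 4).

1 SE-corner of the 2-cell Rothe diagram gives Ess(w):

[(2, 1, 0)]


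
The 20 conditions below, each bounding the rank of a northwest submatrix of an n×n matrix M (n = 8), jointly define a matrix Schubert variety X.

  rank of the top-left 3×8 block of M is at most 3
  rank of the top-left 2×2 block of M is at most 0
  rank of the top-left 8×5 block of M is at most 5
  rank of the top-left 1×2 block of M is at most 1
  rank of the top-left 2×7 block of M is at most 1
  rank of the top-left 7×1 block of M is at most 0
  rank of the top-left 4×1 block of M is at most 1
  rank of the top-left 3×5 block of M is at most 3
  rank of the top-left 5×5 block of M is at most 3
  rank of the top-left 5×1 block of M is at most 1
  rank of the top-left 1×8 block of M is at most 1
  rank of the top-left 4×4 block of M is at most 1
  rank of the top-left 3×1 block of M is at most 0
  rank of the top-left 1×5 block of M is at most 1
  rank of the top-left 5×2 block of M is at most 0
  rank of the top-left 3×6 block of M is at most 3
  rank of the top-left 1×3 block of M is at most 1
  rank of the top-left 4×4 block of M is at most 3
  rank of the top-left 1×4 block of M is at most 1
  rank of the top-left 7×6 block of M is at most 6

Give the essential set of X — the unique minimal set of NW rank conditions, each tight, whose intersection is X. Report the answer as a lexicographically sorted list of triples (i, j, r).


Reconstructing r_w from the 20 given conditions:

  0, 0, 1, 1, 1, 1, 1, 1
  0, 0, 1, 1, 1, 1, 1, 2
  0, 0, 1, 1, 2, 2, 2, 3
  0, 0, 1, 1, 2, 3, 3, 4
  0, 0, 1, 2, 3, 4, 4, 5
  0, 1, 2, 3, 4, 5, 5, 6
  0, 1, 2, 3, 4, 5, 6, 7
  1, 2, 3, 4, 5, 6, 7, 8

so w = (3, 8, 5, 6, 4, 2, 7, 1).

4 SE-corners of the 18-cell Rothe diagram give Ess(w):

[(2, 7, 1), (4, 4, 1), (5, 2, 0), (7, 1, 0)]


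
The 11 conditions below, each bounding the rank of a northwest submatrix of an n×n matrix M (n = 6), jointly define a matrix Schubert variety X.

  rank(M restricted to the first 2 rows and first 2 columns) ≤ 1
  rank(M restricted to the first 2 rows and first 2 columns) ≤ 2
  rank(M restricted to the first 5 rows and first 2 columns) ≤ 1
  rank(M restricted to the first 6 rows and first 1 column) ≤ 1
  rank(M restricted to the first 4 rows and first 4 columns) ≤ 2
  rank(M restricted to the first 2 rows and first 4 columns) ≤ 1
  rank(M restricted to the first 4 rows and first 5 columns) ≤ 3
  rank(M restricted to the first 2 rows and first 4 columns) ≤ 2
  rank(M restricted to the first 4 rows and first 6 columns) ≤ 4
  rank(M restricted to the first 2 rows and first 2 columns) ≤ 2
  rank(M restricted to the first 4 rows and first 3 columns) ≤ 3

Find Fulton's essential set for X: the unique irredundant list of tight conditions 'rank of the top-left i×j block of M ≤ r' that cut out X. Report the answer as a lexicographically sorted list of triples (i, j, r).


Computing R[i][j] = min implied NW-rank bound (n=6, 11 conditions):

  R[1]: 1  1  1  1  1  1
  R[2]: 1  1  1  1  2  2
  R[3]: 1  1  2  2  3  3
  R[4]: 1  1  2  2  3  4
  R[5]: 1  1  2  3  4  5
  R[6]: 1  2  3  4  5  6

reading off 1-entries of Δ²R: w = (1, 5, 3, 6, 4, 2).

ℓ(w)=7; the 3 essential cells (i,j,r):

[(2, 4, 1), (4, 4, 2), (5, 2, 1)]


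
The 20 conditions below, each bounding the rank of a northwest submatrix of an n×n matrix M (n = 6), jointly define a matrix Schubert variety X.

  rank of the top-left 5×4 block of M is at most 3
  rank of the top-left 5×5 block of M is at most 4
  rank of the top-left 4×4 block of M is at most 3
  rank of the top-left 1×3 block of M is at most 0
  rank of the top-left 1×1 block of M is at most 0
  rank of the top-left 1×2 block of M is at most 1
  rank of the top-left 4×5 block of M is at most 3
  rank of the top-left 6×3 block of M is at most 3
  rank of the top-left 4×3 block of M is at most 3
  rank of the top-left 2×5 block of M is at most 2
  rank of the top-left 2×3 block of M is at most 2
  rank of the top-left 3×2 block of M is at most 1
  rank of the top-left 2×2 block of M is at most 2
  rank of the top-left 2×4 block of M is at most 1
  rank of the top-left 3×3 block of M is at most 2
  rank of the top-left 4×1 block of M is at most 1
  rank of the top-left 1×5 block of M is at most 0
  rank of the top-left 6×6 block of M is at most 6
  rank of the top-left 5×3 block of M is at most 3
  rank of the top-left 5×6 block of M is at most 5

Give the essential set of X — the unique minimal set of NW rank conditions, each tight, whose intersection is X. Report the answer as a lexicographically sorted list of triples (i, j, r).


Recovering R(i,j) via the rank-extension bound from the 20 conditions:

  i=1: 0 0 0 0 0 1
  i=2: 1 1 1 1 1 2
  i=3: 1 1 2 2 2 3
  i=4: 1 2 3 3 3 4
  i=5: 1 2 3 3 4 5
  i=6: 1 2 3 4 5 6

hence w(1..6) = (6, 1, 3, 2, 5, 4).

|D(w)|=7, |Ess(w)|=3:

[(1, 5, 0), (3, 2, 1), (5, 4, 3)]


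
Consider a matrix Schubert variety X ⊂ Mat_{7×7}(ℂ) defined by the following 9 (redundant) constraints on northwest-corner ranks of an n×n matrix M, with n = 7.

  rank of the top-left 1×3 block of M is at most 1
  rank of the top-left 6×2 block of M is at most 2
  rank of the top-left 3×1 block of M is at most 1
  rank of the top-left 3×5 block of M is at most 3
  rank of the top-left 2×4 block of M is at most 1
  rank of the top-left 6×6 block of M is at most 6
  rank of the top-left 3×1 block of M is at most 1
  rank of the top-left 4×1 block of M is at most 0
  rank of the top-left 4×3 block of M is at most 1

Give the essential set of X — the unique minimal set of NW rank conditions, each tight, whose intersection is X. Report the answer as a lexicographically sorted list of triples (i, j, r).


Computing R[i][j] = min implied NW-rank bound (n=7, 9 conditions):

  i=1: 0, 1, 1, 1, 1, 1, 1
  i=2: 0, 1, 1, 1, 2, 2, 2
  i=3: 0, 1, 1, 2, 3, 3, 3
  i=4: 0, 1, 1, 2, 3, 4, 4
  i=5: 1, 2, 2, 3, 4, 5, 5
  i=6: 1, 2, 3, 4, 5, 6, 6
  i=7: 1, 2, 3, 4, 5, 6, 7

the unique w with this rank table is (2, 5, 4, 6, 1, 3, 7).

D(w) has 8 cells with 3 SE-corners; essential set:

[(2, 4, 1), (4, 1, 0), (4, 3, 1)]


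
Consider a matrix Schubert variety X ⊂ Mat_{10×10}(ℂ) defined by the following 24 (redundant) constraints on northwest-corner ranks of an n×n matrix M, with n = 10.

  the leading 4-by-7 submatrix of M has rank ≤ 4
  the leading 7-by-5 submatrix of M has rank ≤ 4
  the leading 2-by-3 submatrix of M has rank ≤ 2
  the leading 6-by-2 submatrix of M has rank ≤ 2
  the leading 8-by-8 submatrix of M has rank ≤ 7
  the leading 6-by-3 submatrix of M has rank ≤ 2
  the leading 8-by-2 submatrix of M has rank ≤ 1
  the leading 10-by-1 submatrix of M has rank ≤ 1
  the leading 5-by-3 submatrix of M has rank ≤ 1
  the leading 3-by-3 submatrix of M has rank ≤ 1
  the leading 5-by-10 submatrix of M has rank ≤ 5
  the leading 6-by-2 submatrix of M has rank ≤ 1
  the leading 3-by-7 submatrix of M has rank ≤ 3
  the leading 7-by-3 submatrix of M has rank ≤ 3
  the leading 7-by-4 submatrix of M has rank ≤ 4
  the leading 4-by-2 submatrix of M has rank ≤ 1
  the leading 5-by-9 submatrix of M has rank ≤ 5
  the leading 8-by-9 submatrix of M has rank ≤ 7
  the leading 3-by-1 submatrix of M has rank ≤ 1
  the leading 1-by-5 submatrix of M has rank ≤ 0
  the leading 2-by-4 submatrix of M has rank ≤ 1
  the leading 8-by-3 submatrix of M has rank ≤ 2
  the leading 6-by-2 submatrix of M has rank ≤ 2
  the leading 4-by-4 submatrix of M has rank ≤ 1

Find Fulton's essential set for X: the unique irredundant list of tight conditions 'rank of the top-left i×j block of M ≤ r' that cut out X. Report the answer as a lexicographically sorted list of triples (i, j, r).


Recovering R(i,j) via the rank-extension bound from the 24 conditions:

  0 | 0 | 0 | 0 | 0 | 1 | 1 | 1 | 1 | 1
  1 | 1 | 1 | 1 | 1 | 2 | 2 | 2 | 2 | 2
  1 | 1 | 1 | 1 | 2 | 3 | 3 | 3 | 3 | 3
  1 | 1 | 1 | 1 | 2 | 3 | 4 | 4 | 4 | 4
  1 | 1 | 1 | 2 | 3 | 4 | 5 | 5 | 5 | 5
  1 | 1 | 2 | 3 | 4 | 5 | 6 | 6 | 6 | 6
  1 | 1 | 2 | 3 | 4 | 5 | 6 | 7 | 7 | 7
  1 | 1 | 2 | 3 | 4 | 5 | 6 | 7 | 7 | 8
  1 | 2 | 3 | 4 | 5 | 6 | 7 | 8 | 8 | 9
  1 | 2 | 3 | 4 | 5 | 6 | 7 | 8 | 9 | 10

hence w(1..10) = (6, 1, 5, 7, 4, 3, 8, 10, 2, 9).

5 SE-corners of the 17-cell Rothe diagram give Ess(w):

[(1, 5, 0), (4, 4, 1), (5, 3, 1), (8, 2, 1), (8, 9, 7)]


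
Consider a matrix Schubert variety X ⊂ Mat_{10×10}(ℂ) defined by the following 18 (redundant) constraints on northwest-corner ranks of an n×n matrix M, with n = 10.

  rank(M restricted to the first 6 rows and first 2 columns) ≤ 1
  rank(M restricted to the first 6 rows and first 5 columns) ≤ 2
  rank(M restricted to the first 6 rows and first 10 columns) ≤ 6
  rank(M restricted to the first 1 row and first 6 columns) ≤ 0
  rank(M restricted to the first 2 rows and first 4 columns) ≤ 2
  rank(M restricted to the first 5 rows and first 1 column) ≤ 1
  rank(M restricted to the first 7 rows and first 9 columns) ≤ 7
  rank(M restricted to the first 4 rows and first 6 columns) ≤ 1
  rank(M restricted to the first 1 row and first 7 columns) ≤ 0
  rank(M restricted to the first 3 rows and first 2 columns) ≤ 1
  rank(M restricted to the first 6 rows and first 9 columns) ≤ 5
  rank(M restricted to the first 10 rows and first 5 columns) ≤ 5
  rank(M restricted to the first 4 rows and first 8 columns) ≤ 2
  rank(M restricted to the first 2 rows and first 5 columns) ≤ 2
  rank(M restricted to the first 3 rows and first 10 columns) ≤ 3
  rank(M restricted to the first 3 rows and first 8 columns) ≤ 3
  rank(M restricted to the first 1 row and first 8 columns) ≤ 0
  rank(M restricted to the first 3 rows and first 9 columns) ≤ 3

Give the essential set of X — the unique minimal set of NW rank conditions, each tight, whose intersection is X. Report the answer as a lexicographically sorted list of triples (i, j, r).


Rank table r_w(10×10) implied by the 18 constraints:

  0 0 0 0 0 0 0 0 1 1
  1 1 1 1 1 1 1 1 2 2
  1 1 1 1 1 1 2 2 3 3
  1 1 1 1 1 1 2 2 3 4
  1 1 2 2 2 2 3 3 4 5
  1 1 2 2 2 3 4 4 5 6
  1 2 3 3 3 4 5 5 6 7
  1 2 3 4 4 5 6 6 7 8
  1 2 3 4 5 6 7 7 8 9
  1 2 3 4 5 6 7 8 9 10

hence w(1..10) = (9, 1, 7, 10, 3, 6, 2, 4, 5, 8).

5 SE-corners of the 23-cell Rothe diagram give Ess(w):

[(1, 8, 0), (4, 6, 1), (4, 8, 2), (6, 2, 1), (6, 5, 2)]


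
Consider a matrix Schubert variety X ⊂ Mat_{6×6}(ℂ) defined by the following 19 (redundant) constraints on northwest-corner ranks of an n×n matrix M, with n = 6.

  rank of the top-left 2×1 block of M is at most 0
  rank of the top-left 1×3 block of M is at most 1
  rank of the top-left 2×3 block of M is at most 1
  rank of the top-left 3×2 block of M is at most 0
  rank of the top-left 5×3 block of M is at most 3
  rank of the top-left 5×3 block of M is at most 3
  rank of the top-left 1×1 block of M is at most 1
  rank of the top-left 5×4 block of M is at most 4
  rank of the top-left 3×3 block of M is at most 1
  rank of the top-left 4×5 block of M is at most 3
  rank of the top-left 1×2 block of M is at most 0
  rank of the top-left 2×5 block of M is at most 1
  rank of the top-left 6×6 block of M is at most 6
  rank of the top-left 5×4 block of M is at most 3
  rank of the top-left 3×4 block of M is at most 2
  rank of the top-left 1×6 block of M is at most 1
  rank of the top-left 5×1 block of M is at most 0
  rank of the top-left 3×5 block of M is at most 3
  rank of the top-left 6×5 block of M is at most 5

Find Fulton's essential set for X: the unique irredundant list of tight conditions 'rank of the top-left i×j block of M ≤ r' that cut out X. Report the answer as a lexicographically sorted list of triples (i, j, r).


Propagating the 19 rank bounds to every northwest block:

  i=1: 0 0 1 1 1 1
  i=2: 0 0 1 1 1 2
  i=3: 0 0 1 2 2 3
  i=4: 0 1 2 3 3 4
  i=5: 0 1 2 3 4 5
  i=6: 1 2 3 4 5 6

giving w = (3, 6, 4, 2, 5, 1) via Δ²R.

ℓ(w)=10; the 3 essential cells (i,j,r):

[(2, 5, 1), (3, 2, 0), (5, 1, 0)]


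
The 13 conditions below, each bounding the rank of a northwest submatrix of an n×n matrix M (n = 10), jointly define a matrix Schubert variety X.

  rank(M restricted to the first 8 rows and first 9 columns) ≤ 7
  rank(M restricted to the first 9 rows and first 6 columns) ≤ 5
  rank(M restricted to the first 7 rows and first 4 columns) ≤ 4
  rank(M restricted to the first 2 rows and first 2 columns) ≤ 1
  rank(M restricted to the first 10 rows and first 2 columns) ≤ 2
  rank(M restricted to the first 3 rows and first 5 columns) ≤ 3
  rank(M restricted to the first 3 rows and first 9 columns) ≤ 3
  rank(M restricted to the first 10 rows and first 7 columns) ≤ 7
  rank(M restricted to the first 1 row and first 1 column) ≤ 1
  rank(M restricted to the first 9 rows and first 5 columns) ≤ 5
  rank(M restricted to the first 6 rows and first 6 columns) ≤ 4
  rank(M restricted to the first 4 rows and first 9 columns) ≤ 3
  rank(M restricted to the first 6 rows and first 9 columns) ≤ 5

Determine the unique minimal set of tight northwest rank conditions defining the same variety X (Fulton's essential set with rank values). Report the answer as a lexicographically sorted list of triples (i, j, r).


Reconstructing r_w from the 13 given conditions:

  i=1: 1  1  1  1  1  1  1  1  1  1
  i=2: 1  1  2  2  2  2  2  2  2  2
  i=3: 1  2  3  3  3  3  3  3  3  3
  i=4: 1  2  3  3  3  3  3  3  3  4
  i=5: 1  2  3  4  4  4  4  4  4  5
  i=6: 1  2  3  4  4  4  5  5  5  6
  i=7: 1  2  3  4  5  5  6  6  6  7
  i=8: 1  2  3  4  5  5  6  7  7  8
  i=9: 1  2  3  4  5  5  6  7  8  9
  i=10: 1  2  3  4  5  6  7  8  9  10

so w = (1, 3, 2, 10, 4, 7, 5, 8, 9, 6).

D(w) has 11 cells with 4 SE-corners; essential set:

[(2, 2, 1), (4, 9, 3), (6, 6, 4), (9, 6, 5)]
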